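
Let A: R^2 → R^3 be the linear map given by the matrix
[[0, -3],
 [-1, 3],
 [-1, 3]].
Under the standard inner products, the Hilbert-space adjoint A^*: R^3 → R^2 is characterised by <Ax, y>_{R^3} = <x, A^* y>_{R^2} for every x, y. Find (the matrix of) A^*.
A^* = A^T =
[[0, -1, -1],
 [-3, 3, 3]]

For real matrices with standard dot products, the defining identity <Ax, y> = <x, A^* y> gives (Ax)^T y = x^T (A^*) y, i.e. x^T A^T y = x^T (A^*) y. Since this holds for all x, y, we must have A^* = A^T. Therefore
A^* =
[[0, -1, -1],
 [-3, 3, 3]].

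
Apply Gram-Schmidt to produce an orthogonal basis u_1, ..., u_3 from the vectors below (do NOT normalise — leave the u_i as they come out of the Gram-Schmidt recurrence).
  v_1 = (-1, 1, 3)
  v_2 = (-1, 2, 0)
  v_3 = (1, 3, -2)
Orthogonal basis:
  u_1 = (-1, 1, 3)
  u_2 = (-8/11, 19/11, -9/11)
  u_3 = (39/23, 39/46, 13/46)

Apply the Gram-Schmidt recurrence
  u_1 = v_1
  u_i = v_i − Σ_{j<i} ((v_i · u_j) / (u_j · u_j)) · u_j.

Step by step this gives:
  u_1 = (-1, 1, 3)
  u_2 = (-8/11, 19/11, -9/11)
  u_3 = (39/23, 39/46, 13/46)

Orthogonality check:
  u_2 · u_1 = 0 (should be 0)
  u_3 · u_1 = 0 (should be 0)
  u_3 · u_2 = 0 (should be 0)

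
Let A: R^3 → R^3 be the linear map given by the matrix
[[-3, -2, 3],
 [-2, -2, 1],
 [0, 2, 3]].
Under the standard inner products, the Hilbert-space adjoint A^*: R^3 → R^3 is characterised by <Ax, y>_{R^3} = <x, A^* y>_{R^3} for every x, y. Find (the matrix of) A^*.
A^* = A^T =
[[-3, -2, 0],
 [-2, -2, 2],
 [3, 1, 3]]

For real matrices with standard dot products, the defining identity <Ax, y> = <x, A^* y> gives (Ax)^T y = x^T (A^*) y, i.e. x^T A^T y = x^T (A^*) y. Since this holds for all x, y, we must have A^* = A^T. Therefore
A^* =
[[-3, -2, 0],
 [-2, -2, 2],
 [3, 1, 3]].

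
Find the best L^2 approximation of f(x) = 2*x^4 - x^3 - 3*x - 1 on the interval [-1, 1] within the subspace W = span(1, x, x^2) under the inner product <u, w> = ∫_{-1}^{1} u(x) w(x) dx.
g(x) = 12*x^2/7 - 18*x/5 - 41/35

The best approximation g ∈ W is the orthogonal projection of f onto W. Writing g = a_0 + a_1 x + a_2 x^2, the coefficients solve the normal equations G · a = b where
  G_{ij} = <φ_i, φ_j> and b_i = <f, φ_i>, with φ_0 = 1, φ_1 = x, φ_2 = x^2.
G =
  [2, 0, 2/3]
  [0, 2/3, 0]
  [2/3, 0, 2/5],
b = (-6/5, -12/5, -2/21).
Solving gives a_0 = -41/35, a_1 = -18/5, a_2 = 12/7, so
  g(x) = 12*x^2/7 - 18*x/5 - 41/35.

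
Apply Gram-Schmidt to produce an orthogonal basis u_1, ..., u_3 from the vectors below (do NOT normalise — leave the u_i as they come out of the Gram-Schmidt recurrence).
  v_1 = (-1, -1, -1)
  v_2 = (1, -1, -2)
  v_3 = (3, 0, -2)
Orthogonal basis:
  u_1 = (-1, -1, -1)
  u_2 = (5/3, -1/3, -4/3)
  u_3 = (-1/14, 3/14, -1/7)

Apply the Gram-Schmidt recurrence
  u_1 = v_1
  u_i = v_i − Σ_{j<i} ((v_i · u_j) / (u_j · u_j)) · u_j.

Step by step this gives:
  u_1 = (-1, -1, -1)
  u_2 = (5/3, -1/3, -4/3)
  u_3 = (-1/14, 3/14, -1/7)

Orthogonality check:
  u_2 · u_1 = 0 (should be 0)
  u_3 · u_1 = 0 (should be 0)
  u_3 · u_2 = 0 (should be 0)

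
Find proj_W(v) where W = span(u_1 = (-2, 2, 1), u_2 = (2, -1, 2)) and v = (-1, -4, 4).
proj_W(v) = (24/13, -38/65, 186/65)

Set up U = [u_1 | ... | u_2] ∈ R^(3×2). The projector onto W = col(U) is P = U (U^T U)^(-1) U^T.
Compute U^T U =
  [9, -4]
  [-4, 9],
and U^T v = (-2, 10).
Solve U^T U · c = U^T v for the coefficients: c = (22/65, 82/65). The projection is proj_W(v) = U c.
Check: (v - proj_W(v)) · u_1 = 0  (should be 0).
Check: (v - proj_W(v)) · u_2 = 0  (should be 0).
Result: proj_W(v) = (24/13, -38/65, 186/65).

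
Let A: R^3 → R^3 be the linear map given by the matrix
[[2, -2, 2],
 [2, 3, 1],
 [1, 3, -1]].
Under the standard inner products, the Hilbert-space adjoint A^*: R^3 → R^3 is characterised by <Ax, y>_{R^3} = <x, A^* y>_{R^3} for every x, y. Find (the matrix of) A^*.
A^* = A^T =
[[2, 2, 1],
 [-2, 3, 3],
 [2, 1, -1]]

For real matrices with standard dot products, the defining identity <Ax, y> = <x, A^* y> gives (Ax)^T y = x^T (A^*) y, i.e. x^T A^T y = x^T (A^*) y. Since this holds for all x, y, we must have A^* = A^T. Therefore
A^* =
[[2, 2, 1],
 [-2, 3, 3],
 [2, 1, -1]].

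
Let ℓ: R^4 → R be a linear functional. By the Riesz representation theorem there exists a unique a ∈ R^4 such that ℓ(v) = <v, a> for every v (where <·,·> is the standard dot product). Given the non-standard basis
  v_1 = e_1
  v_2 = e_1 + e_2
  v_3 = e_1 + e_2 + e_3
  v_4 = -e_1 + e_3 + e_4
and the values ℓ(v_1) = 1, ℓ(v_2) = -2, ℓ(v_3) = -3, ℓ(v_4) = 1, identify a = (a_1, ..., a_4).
a = (1, -3, -1, 3)

Write a = (a_1, ..., a_4) in the standard basis. For each basis vector v_i, ℓ(v_i) = <v_i, a> is a linear equation in the a_j's. Collect the n equations into a matrix system V a = ℓ, where row i of V is v_i (expressed in the standard basis). Since V is invertible (lower-triangular with 1s on the diagonal, up to permutation), solve by back-substitution:
  V =
[[1, 0, 0, 0],
 [1, 1, 0, 0],
 [1, 1, 1, 0],
 [-1, 0, 1, 1]]
  V a = (1, -2, -3, 1)
Solving gives a = (1, -3, -1, 3).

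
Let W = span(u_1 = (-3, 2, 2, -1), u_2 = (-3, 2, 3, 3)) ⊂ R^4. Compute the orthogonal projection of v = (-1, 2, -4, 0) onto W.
proj_W(v) = (75/302, -25/151, -62/151, -271/302)

Set up U = [u_1 | ... | u_2] ∈ R^(4×2). The projector onto W = col(U) is P = U (U^T U)^(-1) U^T.
Compute U^T U =
  [18, 16]
  [16, 31],
and U^T v = (-1, -5).
Solve U^T U · c = U^T v for the coefficients: c = (49/302, -37/151). The projection is proj_W(v) = U c.
Check: (v - proj_W(v)) · u_1 = 0  (should be 0).
Check: (v - proj_W(v)) · u_2 = 0  (should be 0).
Result: proj_W(v) = (75/302, -25/151, -62/151, -271/302).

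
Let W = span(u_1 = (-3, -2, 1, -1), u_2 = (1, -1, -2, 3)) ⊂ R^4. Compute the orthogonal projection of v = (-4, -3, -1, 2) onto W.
proj_W(v) = (-202/63, -27/7, -41/63, 106/63)

Set up U = [u_1 | ... | u_2] ∈ R^(4×2). The projector onto W = col(U) is P = U (U^T U)^(-1) U^T.
Compute U^T U =
  [15, -6]
  [-6, 15],
and U^T v = (15, 7).
Solve U^T U · c = U^T v for the coefficients: c = (89/63, 65/63). The projection is proj_W(v) = U c.
Check: (v - proj_W(v)) · u_1 = 0  (should be 0).
Check: (v - proj_W(v)) · u_2 = 0  (should be 0).
Result: proj_W(v) = (-202/63, -27/7, -41/63, 106/63).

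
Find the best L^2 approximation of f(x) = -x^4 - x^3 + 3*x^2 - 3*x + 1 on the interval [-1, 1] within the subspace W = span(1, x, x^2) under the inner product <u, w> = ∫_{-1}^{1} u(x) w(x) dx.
g(x) = 15*x^2/7 - 18*x/5 + 38/35

The best approximation g ∈ W is the orthogonal projection of f onto W. Writing g = a_0 + a_1 x + a_2 x^2, the coefficients solve the normal equations G · a = b where
  G_{ij} = <φ_i, φ_j> and b_i = <f, φ_i>, with φ_0 = 1, φ_1 = x, φ_2 = x^2.
G =
  [2, 0, 2/3]
  [0, 2/3, 0]
  [2/3, 0, 2/5],
b = (18/5, -12/5, 166/105).
Solving gives a_0 = 38/35, a_1 = -18/5, a_2 = 15/7, so
  g(x) = 15*x^2/7 - 18*x/5 + 38/35.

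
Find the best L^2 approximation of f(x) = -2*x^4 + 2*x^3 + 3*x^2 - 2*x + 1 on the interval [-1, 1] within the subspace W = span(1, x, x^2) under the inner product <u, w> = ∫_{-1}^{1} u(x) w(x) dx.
g(x) = 9*x^2/7 - 4*x/5 + 41/35

The best approximation g ∈ W is the orthogonal projection of f onto W. Writing g = a_0 + a_1 x + a_2 x^2, the coefficients solve the normal equations G · a = b where
  G_{ij} = <φ_i, φ_j> and b_i = <f, φ_i>, with φ_0 = 1, φ_1 = x, φ_2 = x^2.
G =
  [2, 0, 2/3]
  [0, 2/3, 0]
  [2/3, 0, 2/5],
b = (16/5, -8/15, 136/105).
Solving gives a_0 = 41/35, a_1 = -4/5, a_2 = 9/7, so
  g(x) = 9*x^2/7 - 4*x/5 + 41/35.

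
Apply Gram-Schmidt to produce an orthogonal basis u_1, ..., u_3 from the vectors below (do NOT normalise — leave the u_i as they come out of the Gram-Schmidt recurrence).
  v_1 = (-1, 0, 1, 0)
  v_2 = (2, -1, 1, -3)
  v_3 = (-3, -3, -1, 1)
Orthogonal basis:
  u_1 = (-1, 0, 1, 0)
  u_2 = (3/2, -1, 3/2, -3)
  u_3 = (-40/29, -99/29, -40/29, -7/29)

Apply the Gram-Schmidt recurrence
  u_1 = v_1
  u_i = v_i − Σ_{j<i} ((v_i · u_j) / (u_j · u_j)) · u_j.

Step by step this gives:
  u_1 = (-1, 0, 1, 0)
  u_2 = (3/2, -1, 3/2, -3)
  u_3 = (-40/29, -99/29, -40/29, -7/29)

Orthogonality check:
  u_2 · u_1 = 0 (should be 0)
  u_3 · u_1 = 0 (should be 0)
  u_3 · u_2 = 0 (should be 0)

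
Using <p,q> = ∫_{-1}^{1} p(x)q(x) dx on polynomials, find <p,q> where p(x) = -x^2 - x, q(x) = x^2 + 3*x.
<p,q> = -12/5

Expand the product: p(x)·q(x) = -x^4 - 4*x^3 - 3*x^2.
∫_{-1}^{1} of each monomial x^k gives [2/(k+1) if k even, 0 if k odd]. Integrating term-by-term (or equivalently evaluating the antiderivative F(x) = -x^5/5 - x^4 - x^3 at the endpoints):
  F(1) − F(−1) = -11/5 − (1/5) = -12/5.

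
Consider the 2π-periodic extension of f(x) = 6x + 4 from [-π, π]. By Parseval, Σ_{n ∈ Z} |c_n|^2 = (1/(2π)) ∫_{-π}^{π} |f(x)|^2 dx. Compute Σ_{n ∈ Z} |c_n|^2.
Σ |c_n|^2 = 12π^2 + 16

Expand and integrate term by term over [-π, π]:
  ∫ (6x)^2 dx = 36·(2π^3/3); ∫ 2·6·(4)·x dx = 0 (odd integrand); ∫ 4^2 dx = 16·2π.
So (1/(2π)) ∫_{-π}^{π} (6x + 4)^2 dx = 36π^2/3 + 16 = 12π^2 + 16.
Parseval ⇒ Σ |c_n|^2 = 12π^2 + 16.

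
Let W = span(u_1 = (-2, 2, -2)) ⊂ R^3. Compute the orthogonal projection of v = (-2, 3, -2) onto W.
proj_W(v) = (-7/3, 7/3, -7/3)

Set up U = [u_1 | ... | u_1] ∈ R^(3×1). The projector onto W = col(U) is P = U (U^T U)^(-1) U^T.
Compute U^T U =
  [12],
and U^T v = (14).
Solve U^T U · c = U^T v for the coefficients: c = (7/6). The projection is proj_W(v) = U c.
Check: (v - proj_W(v)) · u_1 = 0  (should be 0).
Result: proj_W(v) = (-7/3, 7/3, -7/3).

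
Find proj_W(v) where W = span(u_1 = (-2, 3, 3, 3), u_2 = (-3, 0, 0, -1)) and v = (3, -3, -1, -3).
proj_W(v) = (117/43, -108/43, -108/43, -93/43)

Set up U = [u_1 | ... | u_2] ∈ R^(4×2). The projector onto W = col(U) is P = U (U^T U)^(-1) U^T.
Compute U^T U =
  [31, 3]
  [3, 10],
and U^T v = (-27, -6).
Solve U^T U · c = U^T v for the coefficients: c = (-36/43, -15/43). The projection is proj_W(v) = U c.
Check: (v - proj_W(v)) · u_1 = 0  (should be 0).
Check: (v - proj_W(v)) · u_2 = 0  (should be 0).
Result: proj_W(v) = (117/43, -108/43, -108/43, -93/43).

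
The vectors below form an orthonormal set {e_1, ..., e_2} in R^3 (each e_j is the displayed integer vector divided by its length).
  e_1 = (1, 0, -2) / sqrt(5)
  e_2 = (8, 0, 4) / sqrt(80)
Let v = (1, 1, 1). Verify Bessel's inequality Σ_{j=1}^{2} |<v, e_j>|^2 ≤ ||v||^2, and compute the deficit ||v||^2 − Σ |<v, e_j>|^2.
Σ |<v, e_j>|^2 = 2; ||v||^2 = 3; deficit = 1

Write each e_j = u_j / sqrt(<u_j, u_j>) where u_j is the displayed integer vector. Then <v, e_j> = <v, u_j> / sqrt(<u_j, u_j>), so |<v, e_j>|^2 = <v, u_j>^2 / <u_j, u_j>.
Coefficients: <v, e_1> = -1/sqrt(5), <v, e_2> = 12/sqrt(80).
Square and sum: Σ |<v, e_j>|^2 = 2.
Compute ||v||^2 = v·v = 3.
Deficit = 3 − 2 = 1 ≥ 0, confirming Bessel's inequality. (The deficit equals ||v − Σ <v,e_j> e_j||^2, the squared distance from v to span{e_j}.)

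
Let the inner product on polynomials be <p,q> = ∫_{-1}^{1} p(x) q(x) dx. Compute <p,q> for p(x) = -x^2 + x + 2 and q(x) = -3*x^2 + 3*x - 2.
<p,q> = -112/15

Expand the product: p(x)·q(x) = 3*x^4 - 6*x^3 - x^2 + 4*x - 4.
∫_{-1}^{1} of each monomial x^k gives [2/(k+1) if k even, 0 if k odd]. Integrating term-by-term (or equivalently evaluating the antiderivative F(x) = 3*x^5/5 - 3*x^4/2 - x^3/3 + 2*x^2 - 4*x at the endpoints):
  F(1) − F(−1) = -97/30 − (127/30) = -112/15.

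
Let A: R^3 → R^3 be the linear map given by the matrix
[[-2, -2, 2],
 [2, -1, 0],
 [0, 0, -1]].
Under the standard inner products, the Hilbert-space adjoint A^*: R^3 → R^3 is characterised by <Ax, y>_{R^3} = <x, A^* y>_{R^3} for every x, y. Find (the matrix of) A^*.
A^* = A^T =
[[-2, 2, 0],
 [-2, -1, 0],
 [2, 0, -1]]

For real matrices with standard dot products, the defining identity <Ax, y> = <x, A^* y> gives (Ax)^T y = x^T (A^*) y, i.e. x^T A^T y = x^T (A^*) y. Since this holds for all x, y, we must have A^* = A^T. Therefore
A^* =
[[-2, 2, 0],
 [-2, -1, 0],
 [2, 0, -1]].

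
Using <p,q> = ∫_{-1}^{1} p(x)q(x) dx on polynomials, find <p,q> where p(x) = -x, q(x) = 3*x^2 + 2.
<p,q> = 0

Expand the product: p(x)·q(x) = -3*x^3 - 2*x.
∫_{-1}^{1} of each monomial x^k gives [2/(k+1) if k even, 0 if k odd]. Integrating term-by-term (or equivalently evaluating the antiderivative F(x) = -3*x^4/4 - x^2 at the endpoints):
  F(1) − F(−1) = -7/4 − (-7/4) = 0.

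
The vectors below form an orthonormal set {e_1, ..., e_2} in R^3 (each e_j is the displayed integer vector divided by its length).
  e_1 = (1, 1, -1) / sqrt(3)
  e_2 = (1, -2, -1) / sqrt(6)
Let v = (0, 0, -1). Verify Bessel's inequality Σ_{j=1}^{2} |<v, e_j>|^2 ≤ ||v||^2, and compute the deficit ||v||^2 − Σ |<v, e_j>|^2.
Σ |<v, e_j>|^2 = 1/2; ||v||^2 = 1; deficit = 1/2

Write each e_j = u_j / sqrt(<u_j, u_j>) where u_j is the displayed integer vector. Then <v, e_j> = <v, u_j> / sqrt(<u_j, u_j>), so |<v, e_j>|^2 = <v, u_j>^2 / <u_j, u_j>.
Coefficients: <v, e_1> = 1/sqrt(3), <v, e_2> = 1/sqrt(6).
Square and sum: Σ |<v, e_j>|^2 = 1/2.
Compute ||v||^2 = v·v = 1.
Deficit = 1 − 1/2 = 1/2 ≥ 0, confirming Bessel's inequality. (The deficit equals ||v − Σ <v,e_j> e_j||^2, the squared distance from v to span{e_j}.)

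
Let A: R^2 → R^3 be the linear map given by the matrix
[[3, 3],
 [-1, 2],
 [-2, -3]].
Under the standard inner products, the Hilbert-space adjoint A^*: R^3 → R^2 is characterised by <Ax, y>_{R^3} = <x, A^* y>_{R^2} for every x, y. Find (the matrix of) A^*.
A^* = A^T =
[[3, -1, -2],
 [3, 2, -3]]

For real matrices with standard dot products, the defining identity <Ax, y> = <x, A^* y> gives (Ax)^T y = x^T (A^*) y, i.e. x^T A^T y = x^T (A^*) y. Since this holds for all x, y, we must have A^* = A^T. Therefore
A^* =
[[3, -1, -2],
 [3, 2, -3]].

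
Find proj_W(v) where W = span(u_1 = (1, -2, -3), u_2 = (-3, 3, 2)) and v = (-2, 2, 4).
proj_W(v) = (-126/83, 222/83, 308/83)

Set up U = [u_1 | ... | u_2] ∈ R^(3×2). The projector onto W = col(U) is P = U (U^T U)^(-1) U^T.
Compute U^T U =
  [14, -15]
  [-15, 22],
and U^T v = (-18, 20).
Solve U^T U · c = U^T v for the coefficients: c = (-96/83, 10/83). The projection is proj_W(v) = U c.
Check: (v - proj_W(v)) · u_1 = 0  (should be 0).
Check: (v - proj_W(v)) · u_2 = 0  (should be 0).
Result: proj_W(v) = (-126/83, 222/83, 308/83).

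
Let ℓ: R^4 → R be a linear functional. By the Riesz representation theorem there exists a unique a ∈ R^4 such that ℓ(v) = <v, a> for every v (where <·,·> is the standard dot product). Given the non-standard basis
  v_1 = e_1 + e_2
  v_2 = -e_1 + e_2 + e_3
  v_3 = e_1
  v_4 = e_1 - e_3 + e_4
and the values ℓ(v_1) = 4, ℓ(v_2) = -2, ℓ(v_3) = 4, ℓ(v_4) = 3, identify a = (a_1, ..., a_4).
a = (4, 0, 2, 1)

Write a = (a_1, ..., a_4) in the standard basis. For each basis vector v_i, ℓ(v_i) = <v_i, a> is a linear equation in the a_j's. Collect the n equations into a matrix system V a = ℓ, where row i of V is v_i (expressed in the standard basis). Since V is invertible (lower-triangular with 1s on the diagonal, up to permutation), solve by back-substitution:
  V =
[[1, 1, 0, 0],
 [-1, 1, 1, 0],
 [1, 0, 0, 0],
 [1, 0, -1, 1]]
  V a = (4, -2, 4, 3)
Solving gives a = (4, 0, 2, 1).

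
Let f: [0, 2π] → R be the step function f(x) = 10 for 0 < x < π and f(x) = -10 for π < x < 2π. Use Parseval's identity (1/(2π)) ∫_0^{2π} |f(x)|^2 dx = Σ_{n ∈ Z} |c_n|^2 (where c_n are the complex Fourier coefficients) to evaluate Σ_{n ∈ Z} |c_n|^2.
Σ |c_n|^2 = 100

Parseval equates the L^2 energy of f (normalised by 1/(2π)) with the ℓ^2 sum of its Fourier coefficients: (1/(2π)) ∫_0^{2π} |f|^2 = Σ |c_n|^2.
Compute the left side: (1/(2π)) [∫_0^π 10^2 dx + ∫_π^{2π} (-10)^2 dx] = (1/(2π)) · (100π + 100π) = (100 + 100)/2 = 100.
So Σ_{n ∈ Z} |c_n|^2 = 100.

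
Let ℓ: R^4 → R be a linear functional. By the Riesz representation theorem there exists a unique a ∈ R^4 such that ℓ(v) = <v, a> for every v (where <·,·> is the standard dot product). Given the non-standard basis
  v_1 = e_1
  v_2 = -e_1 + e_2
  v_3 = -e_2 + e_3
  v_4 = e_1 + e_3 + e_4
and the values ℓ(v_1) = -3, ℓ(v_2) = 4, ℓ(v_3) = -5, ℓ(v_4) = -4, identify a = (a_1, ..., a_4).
a = (-3, 1, -4, 3)

Write a = (a_1, ..., a_4) in the standard basis. For each basis vector v_i, ℓ(v_i) = <v_i, a> is a linear equation in the a_j's. Collect the n equations into a matrix system V a = ℓ, where row i of V is v_i (expressed in the standard basis). Since V is invertible (lower-triangular with 1s on the diagonal, up to permutation), solve by back-substitution:
  V =
[[1, 0, 0, 0],
 [-1, 1, 0, 0],
 [0, -1, 1, 0],
 [1, 0, 1, 1]]
  V a = (-3, 4, -5, -4)
Solving gives a = (-3, 1, -4, 3).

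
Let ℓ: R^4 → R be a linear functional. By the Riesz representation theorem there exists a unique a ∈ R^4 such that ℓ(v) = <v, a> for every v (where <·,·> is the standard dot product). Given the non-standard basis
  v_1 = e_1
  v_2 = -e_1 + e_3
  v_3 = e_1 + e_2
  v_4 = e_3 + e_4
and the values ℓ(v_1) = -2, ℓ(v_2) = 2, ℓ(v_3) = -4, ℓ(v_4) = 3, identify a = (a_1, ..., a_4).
a = (-2, -2, 0, 3)

Write a = (a_1, ..., a_4) in the standard basis. For each basis vector v_i, ℓ(v_i) = <v_i, a> is a linear equation in the a_j's. Collect the n equations into a matrix system V a = ℓ, where row i of V is v_i (expressed in the standard basis). Since V is invertible (lower-triangular with 1s on the diagonal, up to permutation), solve by back-substitution:
  V =
[[1, 0, 0, 0],
 [-1, 0, 1, 0],
 [1, 1, 0, 0],
 [0, 0, 1, 1]]
  V a = (-2, 2, -4, 3)
Solving gives a = (-2, -2, 0, 3).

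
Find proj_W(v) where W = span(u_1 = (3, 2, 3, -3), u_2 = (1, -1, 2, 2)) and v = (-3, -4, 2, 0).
proj_W(v) = (-179/309, -132/103, -13/309, 677/309)

Set up U = [u_1 | ... | u_2] ∈ R^(4×2). The projector onto W = col(U) is P = U (U^T U)^(-1) U^T.
Compute U^T U =
  [31, 1]
  [1, 10],
and U^T v = (-11, 5).
Solve U^T U · c = U^T v for the coefficients: c = (-115/309, 166/309). The projection is proj_W(v) = U c.
Check: (v - proj_W(v)) · u_1 = 0  (should be 0).
Check: (v - proj_W(v)) · u_2 = 0  (should be 0).
Result: proj_W(v) = (-179/309, -132/103, -13/309, 677/309).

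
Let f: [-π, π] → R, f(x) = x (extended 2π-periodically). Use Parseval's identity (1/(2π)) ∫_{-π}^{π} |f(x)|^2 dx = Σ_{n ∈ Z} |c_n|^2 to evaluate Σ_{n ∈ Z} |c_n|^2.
Σ |c_n|^2 = π^2/3

Expand and integrate term by term over [-π, π]:
  ∫ (x)^2 dx = 1·(2π^3/3); ∫ 2·1·(0)·x dx = 0 (odd integrand); ∫ 0^2 dx = 0·2π.
So (1/(2π)) ∫_{-π}^{π} (x)^2 dx = 1π^2/3 + 0 = π^2/3.
Parseval ⇒ Σ |c_n|^2 = π^2/3.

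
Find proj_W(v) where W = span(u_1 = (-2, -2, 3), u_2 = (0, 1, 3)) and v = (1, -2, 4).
proj_W(v) = (-140/121, -68/121, 426/121)

Set up U = [u_1 | ... | u_2] ∈ R^(3×2). The projector onto W = col(U) is P = U (U^T U)^(-1) U^T.
Compute U^T U =
  [17, 7]
  [7, 10],
and U^T v = (14, 10).
Solve U^T U · c = U^T v for the coefficients: c = (70/121, 72/121). The projection is proj_W(v) = U c.
Check: (v - proj_W(v)) · u_1 = 0  (should be 0).
Check: (v - proj_W(v)) · u_2 = 0  (should be 0).
Result: proj_W(v) = (-140/121, -68/121, 426/121).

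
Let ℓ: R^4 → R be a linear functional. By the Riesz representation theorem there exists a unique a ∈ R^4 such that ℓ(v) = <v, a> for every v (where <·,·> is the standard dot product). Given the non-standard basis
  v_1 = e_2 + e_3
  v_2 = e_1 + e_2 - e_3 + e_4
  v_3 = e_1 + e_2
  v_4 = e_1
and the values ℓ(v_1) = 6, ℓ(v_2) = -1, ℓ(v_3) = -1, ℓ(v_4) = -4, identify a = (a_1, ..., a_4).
a = (-4, 3, 3, 3)

Write a = (a_1, ..., a_4) in the standard basis. For each basis vector v_i, ℓ(v_i) = <v_i, a> is a linear equation in the a_j's. Collect the n equations into a matrix system V a = ℓ, where row i of V is v_i (expressed in the standard basis). Since V is invertible (lower-triangular with 1s on the diagonal, up to permutation), solve by back-substitution:
  V =
[[0, 1, 1, 0],
 [1, 1, -1, 1],
 [1, 1, 0, 0],
 [1, 0, 0, 0]]
  V a = (6, -1, -1, -4)
Solving gives a = (-4, 3, 3, 3).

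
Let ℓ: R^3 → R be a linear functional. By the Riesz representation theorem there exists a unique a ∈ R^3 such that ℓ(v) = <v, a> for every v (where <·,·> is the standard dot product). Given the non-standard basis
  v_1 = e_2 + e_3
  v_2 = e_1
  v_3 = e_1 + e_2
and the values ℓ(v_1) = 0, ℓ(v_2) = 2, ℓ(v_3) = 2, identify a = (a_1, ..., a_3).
a = (2, 0, 0)

Write a = (a_1, ..., a_3) in the standard basis. For each basis vector v_i, ℓ(v_i) = <v_i, a> is a linear equation in the a_j's. Collect the n equations into a matrix system V a = ℓ, where row i of V is v_i (expressed in the standard basis). Since V is invertible (lower-triangular with 1s on the diagonal, up to permutation), solve by back-substitution:
  V =
[[0, 1, 1],
 [1, 0, 0],
 [1, 1, 0]]
  V a = (0, 2, 2)
Solving gives a = (2, 0, 0).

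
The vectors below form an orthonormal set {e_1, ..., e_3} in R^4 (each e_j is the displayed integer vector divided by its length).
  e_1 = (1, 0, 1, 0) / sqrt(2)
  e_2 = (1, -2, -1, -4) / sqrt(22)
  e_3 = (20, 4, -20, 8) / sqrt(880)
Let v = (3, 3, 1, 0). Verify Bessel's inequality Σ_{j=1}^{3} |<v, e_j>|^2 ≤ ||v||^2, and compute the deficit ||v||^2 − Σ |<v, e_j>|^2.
Σ |<v, e_j>|^2 = 59/5; ||v||^2 = 19; deficit = 36/5

Write each e_j = u_j / sqrt(<u_j, u_j>) where u_j is the displayed integer vector. Then <v, e_j> = <v, u_j> / sqrt(<u_j, u_j>), so |<v, e_j>|^2 = <v, u_j>^2 / <u_j, u_j>.
Coefficients: <v, e_1> = 4/sqrt(2), <v, e_2> = -4/sqrt(22), <v, e_3> = 52/sqrt(880).
Square and sum: Σ |<v, e_j>|^2 = 59/5.
Compute ||v||^2 = v·v = 19.
Deficit = 19 − 59/5 = 36/5 ≥ 0, confirming Bessel's inequality. (The deficit equals ||v − Σ <v,e_j> e_j||^2, the squared distance from v to span{e_j}.)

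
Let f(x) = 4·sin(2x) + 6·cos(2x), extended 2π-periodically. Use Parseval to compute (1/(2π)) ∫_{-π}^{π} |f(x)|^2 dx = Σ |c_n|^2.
Σ |c_n|^2 = 26

Expand |f|^2 and use orthogonality of {sin(nx), cos(mx)} on [-π, π]:
  ∫_{-π}^{π} sin(nx)^2 dx = π, ∫ cos(mx)^2 dx = π, and cross terms integrate to 0.
So ∫_{-π}^{π} f(x)^2 dx = 4^2 · π + 6^2 · π = (16 + 36)π.
Divide by 2π: (16 + 36)/2 = 26.
By Parseval, this equals Σ |c_n|^2.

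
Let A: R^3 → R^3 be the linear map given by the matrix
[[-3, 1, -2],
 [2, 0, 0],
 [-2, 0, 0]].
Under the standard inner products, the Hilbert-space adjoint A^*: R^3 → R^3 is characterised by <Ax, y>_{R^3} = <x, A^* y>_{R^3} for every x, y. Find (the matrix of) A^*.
A^* = A^T =
[[-3, 2, -2],
 [1, 0, 0],
 [-2, 0, 0]]

For real matrices with standard dot products, the defining identity <Ax, y> = <x, A^* y> gives (Ax)^T y = x^T (A^*) y, i.e. x^T A^T y = x^T (A^*) y. Since this holds for all x, y, we must have A^* = A^T. Therefore
A^* =
[[-3, 2, -2],
 [1, 0, 0],
 [-2, 0, 0]].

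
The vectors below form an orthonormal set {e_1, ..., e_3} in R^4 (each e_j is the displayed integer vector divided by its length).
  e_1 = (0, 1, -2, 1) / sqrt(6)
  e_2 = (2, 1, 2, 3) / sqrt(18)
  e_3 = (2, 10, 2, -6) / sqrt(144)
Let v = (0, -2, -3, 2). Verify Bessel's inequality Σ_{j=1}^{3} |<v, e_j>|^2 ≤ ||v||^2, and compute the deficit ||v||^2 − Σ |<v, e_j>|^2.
Σ |<v, e_j>|^2 = 65/4; ||v||^2 = 17; deficit = 3/4

Write each e_j = u_j / sqrt(<u_j, u_j>) where u_j is the displayed integer vector. Then <v, e_j> = <v, u_j> / sqrt(<u_j, u_j>), so |<v, e_j>|^2 = <v, u_j>^2 / <u_j, u_j>.
Coefficients: <v, e_1> = 6/sqrt(6), <v, e_2> = -2/sqrt(18), <v, e_3> = -38/sqrt(144).
Square and sum: Σ |<v, e_j>|^2 = 65/4.
Compute ||v||^2 = v·v = 17.
Deficit = 17 − 65/4 = 3/4 ≥ 0, confirming Bessel's inequality. (The deficit equals ||v − Σ <v,e_j> e_j||^2, the squared distance from v to span{e_j}.)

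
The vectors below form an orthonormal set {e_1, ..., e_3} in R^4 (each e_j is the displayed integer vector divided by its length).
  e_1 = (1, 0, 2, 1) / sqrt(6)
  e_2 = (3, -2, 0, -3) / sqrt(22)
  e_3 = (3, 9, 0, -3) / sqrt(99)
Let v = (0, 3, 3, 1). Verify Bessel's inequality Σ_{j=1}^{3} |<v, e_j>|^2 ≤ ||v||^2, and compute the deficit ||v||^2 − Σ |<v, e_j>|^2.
Σ |<v, e_j>|^2 = 53/3; ||v||^2 = 19; deficit = 4/3

Write each e_j = u_j / sqrt(<u_j, u_j>) where u_j is the displayed integer vector. Then <v, e_j> = <v, u_j> / sqrt(<u_j, u_j>), so |<v, e_j>|^2 = <v, u_j>^2 / <u_j, u_j>.
Coefficients: <v, e_1> = 7/sqrt(6), <v, e_2> = -9/sqrt(22), <v, e_3> = 24/sqrt(99).
Square and sum: Σ |<v, e_j>|^2 = 53/3.
Compute ||v||^2 = v·v = 19.
Deficit = 19 − 53/3 = 4/3 ≥ 0, confirming Bessel's inequality. (The deficit equals ||v − Σ <v,e_j> e_j||^2, the squared distance from v to span{e_j}.)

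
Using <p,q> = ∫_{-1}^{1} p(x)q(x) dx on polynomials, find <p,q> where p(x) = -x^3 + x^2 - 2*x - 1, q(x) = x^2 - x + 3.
<p,q> = -38/15

Expand the product: p(x)·q(x) = -x^5 + 2*x^4 - 6*x^3 + 4*x^2 - 5*x - 3.
∫_{-1}^{1} of each monomial x^k gives [2/(k+1) if k even, 0 if k odd]. Integrating term-by-term (or equivalently evaluating the antiderivative F(x) = -x^6/6 + 2*x^5/5 - 3*x^4/2 + 4*x^3/3 - 5*x^2/2 - 3*x at the endpoints):
  F(1) − F(−1) = -163/30 − (-29/10) = -38/15.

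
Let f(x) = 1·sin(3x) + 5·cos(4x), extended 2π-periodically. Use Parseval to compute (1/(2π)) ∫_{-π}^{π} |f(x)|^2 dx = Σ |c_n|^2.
Σ |c_n|^2 = 13

Expand |f|^2 and use orthogonality of {sin(nx), cos(mx)} on [-π, π]:
  ∫_{-π}^{π} sin(nx)^2 dx = π, ∫ cos(mx)^2 dx = π, and cross terms integrate to 0.
So ∫_{-π}^{π} f(x)^2 dx = 1^2 · π + 5^2 · π = (1 + 25)π.
Divide by 2π: (1 + 25)/2 = 13.
By Parseval, this equals Σ |c_n|^2.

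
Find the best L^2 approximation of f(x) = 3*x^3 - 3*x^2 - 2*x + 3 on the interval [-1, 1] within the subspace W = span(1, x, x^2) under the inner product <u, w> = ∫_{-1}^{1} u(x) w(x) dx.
g(x) = -3*x^2 - x/5 + 3

The best approximation g ∈ W is the orthogonal projection of f onto W. Writing g = a_0 + a_1 x + a_2 x^2, the coefficients solve the normal equations G · a = b where
  G_{ij} = <φ_i, φ_j> and b_i = <f, φ_i>, with φ_0 = 1, φ_1 = x, φ_2 = x^2.
G =
  [2, 0, 2/3]
  [0, 2/3, 0]
  [2/3, 0, 2/5],
b = (4, -2/15, 4/5).
Solving gives a_0 = 3, a_1 = -1/5, a_2 = -3, so
  g(x) = -3*x^2 - x/5 + 3.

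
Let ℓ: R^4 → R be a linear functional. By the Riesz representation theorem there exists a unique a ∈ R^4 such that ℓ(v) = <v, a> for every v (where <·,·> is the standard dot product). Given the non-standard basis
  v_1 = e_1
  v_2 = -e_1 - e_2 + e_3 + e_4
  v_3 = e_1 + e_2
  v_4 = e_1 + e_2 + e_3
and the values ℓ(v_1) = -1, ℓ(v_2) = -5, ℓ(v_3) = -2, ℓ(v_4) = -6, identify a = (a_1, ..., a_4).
a = (-1, -1, -4, -3)

Write a = (a_1, ..., a_4) in the standard basis. For each basis vector v_i, ℓ(v_i) = <v_i, a> is a linear equation in the a_j's. Collect the n equations into a matrix system V a = ℓ, where row i of V is v_i (expressed in the standard basis). Since V is invertible (lower-triangular with 1s on the diagonal, up to permutation), solve by back-substitution:
  V =
[[1, 0, 0, 0],
 [-1, -1, 1, 1],
 [1, 1, 0, 0],
 [1, 1, 1, 0]]
  V a = (-1, -5, -2, -6)
Solving gives a = (-1, -1, -4, -3).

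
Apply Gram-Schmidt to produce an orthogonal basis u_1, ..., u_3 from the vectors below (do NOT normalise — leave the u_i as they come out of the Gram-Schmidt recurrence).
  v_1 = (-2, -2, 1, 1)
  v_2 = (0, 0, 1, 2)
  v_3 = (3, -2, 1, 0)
Orthogonal basis:
  u_1 = (-2, -2, 1, 1)
  u_2 = (3/5, 3/5, 7/10, 17/10)
  u_3 = (107/41, -98/41, 36/41, -18/41)

Apply the Gram-Schmidt recurrence
  u_1 = v_1
  u_i = v_i − Σ_{j<i} ((v_i · u_j) / (u_j · u_j)) · u_j.

Step by step this gives:
  u_1 = (-2, -2, 1, 1)
  u_2 = (3/5, 3/5, 7/10, 17/10)
  u_3 = (107/41, -98/41, 36/41, -18/41)

Orthogonality check:
  u_2 · u_1 = 0 (should be 0)
  u_3 · u_1 = 0 (should be 0)
  u_3 · u_2 = 0 (should be 0)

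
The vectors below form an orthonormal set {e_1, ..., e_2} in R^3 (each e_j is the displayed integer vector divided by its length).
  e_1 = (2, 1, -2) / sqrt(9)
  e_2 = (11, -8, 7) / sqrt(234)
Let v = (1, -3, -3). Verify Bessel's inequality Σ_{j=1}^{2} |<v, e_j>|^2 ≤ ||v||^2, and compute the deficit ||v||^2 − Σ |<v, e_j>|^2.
Σ |<v, e_j>|^2 = 47/13; ||v||^2 = 19; deficit = 200/13

Write each e_j = u_j / sqrt(<u_j, u_j>) where u_j is the displayed integer vector. Then <v, e_j> = <v, u_j> / sqrt(<u_j, u_j>), so |<v, e_j>|^2 = <v, u_j>^2 / <u_j, u_j>.
Coefficients: <v, e_1> = 5/sqrt(9), <v, e_2> = 14/sqrt(234).
Square and sum: Σ |<v, e_j>|^2 = 47/13.
Compute ||v||^2 = v·v = 19.
Deficit = 19 − 47/13 = 200/13 ≥ 0, confirming Bessel's inequality. (The deficit equals ||v − Σ <v,e_j> e_j||^2, the squared distance from v to span{e_j}.)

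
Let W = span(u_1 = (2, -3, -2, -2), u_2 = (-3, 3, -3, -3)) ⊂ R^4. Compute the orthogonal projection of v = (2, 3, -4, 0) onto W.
proj_W(v) = (-74/83, 57/83, -142/83, -142/83)

Set up U = [u_1 | ... | u_2] ∈ R^(4×2). The projector onto W = col(U) is P = U (U^T U)^(-1) U^T.
Compute U^T U =
  [21, -3]
  [-3, 36],
and U^T v = (3, 15).
Solve U^T U · c = U^T v for the coefficients: c = (17/83, 36/83). The projection is proj_W(v) = U c.
Check: (v - proj_W(v)) · u_1 = 0  (should be 0).
Check: (v - proj_W(v)) · u_2 = 0  (should be 0).
Result: proj_W(v) = (-74/83, 57/83, -142/83, -142/83).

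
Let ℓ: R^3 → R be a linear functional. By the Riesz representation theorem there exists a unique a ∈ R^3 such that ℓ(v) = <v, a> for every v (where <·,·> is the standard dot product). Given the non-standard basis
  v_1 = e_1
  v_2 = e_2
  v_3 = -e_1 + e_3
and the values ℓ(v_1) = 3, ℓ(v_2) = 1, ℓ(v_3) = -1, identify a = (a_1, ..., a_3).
a = (3, 1, 2)

Write a = (a_1, ..., a_3) in the standard basis. For each basis vector v_i, ℓ(v_i) = <v_i, a> is a linear equation in the a_j's. Collect the n equations into a matrix system V a = ℓ, where row i of V is v_i (expressed in the standard basis). Since V is invertible (lower-triangular with 1s on the diagonal, up to permutation), solve by back-substitution:
  V =
[[1, 0, 0],
 [0, 1, 0],
 [-1, 0, 1]]
  V a = (3, 1, -1)
Solving gives a = (3, 1, 2).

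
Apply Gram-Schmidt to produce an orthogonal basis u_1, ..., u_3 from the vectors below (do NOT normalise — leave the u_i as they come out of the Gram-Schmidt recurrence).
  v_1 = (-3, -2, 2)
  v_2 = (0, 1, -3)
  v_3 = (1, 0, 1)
Orthogonal basis:
  u_1 = (-3, -2, 2)
  u_2 = (-24/17, 1/17, -35/17)
  u_3 = (2/53, -9/106, -3/106)

Apply the Gram-Schmidt recurrence
  u_1 = v_1
  u_i = v_i − Σ_{j<i} ((v_i · u_j) / (u_j · u_j)) · u_j.

Step by step this gives:
  u_1 = (-3, -2, 2)
  u_2 = (-24/17, 1/17, -35/17)
  u_3 = (2/53, -9/106, -3/106)

Orthogonality check:
  u_2 · u_1 = 0 (should be 0)
  u_3 · u_1 = 0 (should be 0)
  u_3 · u_2 = 0 (should be 0)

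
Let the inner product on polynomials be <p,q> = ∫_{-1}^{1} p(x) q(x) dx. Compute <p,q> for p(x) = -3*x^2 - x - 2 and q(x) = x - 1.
<p,q> = 16/3

Expand the product: p(x)·q(x) = -3*x^3 + 2*x^2 - x + 2.
∫_{-1}^{1} of each monomial x^k gives [2/(k+1) if k even, 0 if k odd]. Integrating term-by-term (or equivalently evaluating the antiderivative F(x) = -3*x^4/4 + 2*x^3/3 - x^2/2 + 2*x at the endpoints):
  F(1) − F(−1) = 17/12 − (-47/12) = 16/3.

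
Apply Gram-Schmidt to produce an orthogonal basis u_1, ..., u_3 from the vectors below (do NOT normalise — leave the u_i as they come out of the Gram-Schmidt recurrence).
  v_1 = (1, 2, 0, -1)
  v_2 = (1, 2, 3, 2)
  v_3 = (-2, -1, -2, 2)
Orthogonal basis:
  u_1 = (1, 2, 0, -1)
  u_2 = (1/2, 1, 3, 5/2)
  u_3 = (-10/11, 13/11, -16/11, 16/11)

Apply the Gram-Schmidt recurrence
  u_1 = v_1
  u_i = v_i − Σ_{j<i} ((v_i · u_j) / (u_j · u_j)) · u_j.

Step by step this gives:
  u_1 = (1, 2, 0, -1)
  u_2 = (1/2, 1, 3, 5/2)
  u_3 = (-10/11, 13/11, -16/11, 16/11)

Orthogonality check:
  u_2 · u_1 = 0 (should be 0)
  u_3 · u_1 = 0 (should be 0)
  u_3 · u_2 = 0 (should be 0)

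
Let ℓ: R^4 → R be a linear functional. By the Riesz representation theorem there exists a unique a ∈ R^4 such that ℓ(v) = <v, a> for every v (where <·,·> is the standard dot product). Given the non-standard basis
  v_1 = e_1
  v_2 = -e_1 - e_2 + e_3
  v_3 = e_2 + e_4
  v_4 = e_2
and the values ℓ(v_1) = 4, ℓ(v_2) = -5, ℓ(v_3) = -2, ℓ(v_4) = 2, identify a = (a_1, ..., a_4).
a = (4, 2, 1, -4)

Write a = (a_1, ..., a_4) in the standard basis. For each basis vector v_i, ℓ(v_i) = <v_i, a> is a linear equation in the a_j's. Collect the n equations into a matrix system V a = ℓ, where row i of V is v_i (expressed in the standard basis). Since V is invertible (lower-triangular with 1s on the diagonal, up to permutation), solve by back-substitution:
  V =
[[1, 0, 0, 0],
 [-1, -1, 1, 0],
 [0, 1, 0, 1],
 [0, 1, 0, 0]]
  V a = (4, -5, -2, 2)
Solving gives a = (4, 2, 1, -4).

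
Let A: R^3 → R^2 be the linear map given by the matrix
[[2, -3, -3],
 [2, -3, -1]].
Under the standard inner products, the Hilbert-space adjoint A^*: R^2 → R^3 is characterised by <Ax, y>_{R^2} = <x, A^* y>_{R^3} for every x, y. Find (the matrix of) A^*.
A^* = A^T =
[[2, 2],
 [-3, -3],
 [-3, -1]]

For real matrices with standard dot products, the defining identity <Ax, y> = <x, A^* y> gives (Ax)^T y = x^T (A^*) y, i.e. x^T A^T y = x^T (A^*) y. Since this holds for all x, y, we must have A^* = A^T. Therefore
A^* =
[[2, 2],
 [-3, -3],
 [-3, -1]].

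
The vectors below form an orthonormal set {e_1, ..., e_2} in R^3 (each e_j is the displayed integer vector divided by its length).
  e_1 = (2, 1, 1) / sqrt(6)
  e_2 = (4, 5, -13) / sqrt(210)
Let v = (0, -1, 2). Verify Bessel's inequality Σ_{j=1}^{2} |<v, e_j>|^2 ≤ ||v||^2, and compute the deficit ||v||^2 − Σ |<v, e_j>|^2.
Σ |<v, e_j>|^2 = 166/35; ||v||^2 = 5; deficit = 9/35

Write each e_j = u_j / sqrt(<u_j, u_j>) where u_j is the displayed integer vector. Then <v, e_j> = <v, u_j> / sqrt(<u_j, u_j>), so |<v, e_j>|^2 = <v, u_j>^2 / <u_j, u_j>.
Coefficients: <v, e_1> = 1/sqrt(6), <v, e_2> = -31/sqrt(210).
Square and sum: Σ |<v, e_j>|^2 = 166/35.
Compute ||v||^2 = v·v = 5.
Deficit = 5 − 166/35 = 9/35 ≥ 0, confirming Bessel's inequality. (The deficit equals ||v − Σ <v,e_j> e_j||^2, the squared distance from v to span{e_j}.)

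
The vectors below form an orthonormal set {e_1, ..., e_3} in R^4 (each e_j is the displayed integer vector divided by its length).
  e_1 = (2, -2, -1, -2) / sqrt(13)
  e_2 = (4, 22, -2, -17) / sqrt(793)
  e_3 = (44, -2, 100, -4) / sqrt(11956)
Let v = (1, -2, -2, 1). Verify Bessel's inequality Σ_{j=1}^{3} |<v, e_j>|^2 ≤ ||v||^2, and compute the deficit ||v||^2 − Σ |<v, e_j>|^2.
Σ |<v, e_j>|^2 = 409/49; ||v||^2 = 10; deficit = 81/49

Write each e_j = u_j / sqrt(<u_j, u_j>) where u_j is the displayed integer vector. Then <v, e_j> = <v, u_j> / sqrt(<u_j, u_j>), so |<v, e_j>|^2 = <v, u_j>^2 / <u_j, u_j>.
Coefficients: <v, e_1> = 6/sqrt(13), <v, e_2> = -53/sqrt(793), <v, e_3> = -156/sqrt(11956).
Square and sum: Σ |<v, e_j>|^2 = 409/49.
Compute ||v||^2 = v·v = 10.
Deficit = 10 − 409/49 = 81/49 ≥ 0, confirming Bessel's inequality. (The deficit equals ||v − Σ <v,e_j> e_j||^2, the squared distance from v to span{e_j}.)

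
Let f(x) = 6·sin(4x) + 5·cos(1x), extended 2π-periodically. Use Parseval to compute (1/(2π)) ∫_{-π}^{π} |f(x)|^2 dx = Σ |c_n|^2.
Σ |c_n|^2 = 61/2

Expand |f|^2 and use orthogonality of {sin(nx), cos(mx)} on [-π, π]:
  ∫_{-π}^{π} sin(nx)^2 dx = π, ∫ cos(mx)^2 dx = π, and cross terms integrate to 0.
So ∫_{-π}^{π} f(x)^2 dx = 6^2 · π + 5^2 · π = (36 + 25)π.
Divide by 2π: (36 + 25)/2 = 61/2.
By Parseval, this equals Σ |c_n|^2.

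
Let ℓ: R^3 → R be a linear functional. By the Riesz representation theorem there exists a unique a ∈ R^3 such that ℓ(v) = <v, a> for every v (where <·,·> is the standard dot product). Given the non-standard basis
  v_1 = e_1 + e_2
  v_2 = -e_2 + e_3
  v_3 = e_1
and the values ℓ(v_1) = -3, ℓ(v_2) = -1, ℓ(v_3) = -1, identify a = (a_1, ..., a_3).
a = (-1, -2, -3)

Write a = (a_1, ..., a_3) in the standard basis. For each basis vector v_i, ℓ(v_i) = <v_i, a> is a linear equation in the a_j's. Collect the n equations into a matrix system V a = ℓ, where row i of V is v_i (expressed in the standard basis). Since V is invertible (lower-triangular with 1s on the diagonal, up to permutation), solve by back-substitution:
  V =
[[1, 1, 0],
 [0, -1, 1],
 [1, 0, 0]]
  V a = (-3, -1, -1)
Solving gives a = (-1, -2, -3).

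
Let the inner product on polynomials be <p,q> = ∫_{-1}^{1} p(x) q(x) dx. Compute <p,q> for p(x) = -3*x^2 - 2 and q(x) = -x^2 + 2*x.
<p,q> = 38/15

Expand the product: p(x)·q(x) = 3*x^4 - 6*x^3 + 2*x^2 - 4*x.
∫_{-1}^{1} of each monomial x^k gives [2/(k+1) if k even, 0 if k odd]. Integrating term-by-term (or equivalently evaluating the antiderivative F(x) = 3*x^5/5 - 3*x^4/2 + 2*x^3/3 - 2*x^2 at the endpoints):
  F(1) − F(−1) = -67/30 − (-143/30) = 38/15.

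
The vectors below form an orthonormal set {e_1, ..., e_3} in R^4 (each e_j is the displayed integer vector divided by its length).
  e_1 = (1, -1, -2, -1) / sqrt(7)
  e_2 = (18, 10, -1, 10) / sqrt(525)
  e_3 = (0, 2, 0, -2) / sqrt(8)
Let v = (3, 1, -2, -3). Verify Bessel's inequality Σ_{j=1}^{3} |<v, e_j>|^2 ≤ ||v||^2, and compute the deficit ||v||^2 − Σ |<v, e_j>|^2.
Σ |<v, e_j>|^2 = 551/25; ||v||^2 = 23; deficit = 24/25

Write each e_j = u_j / sqrt(<u_j, u_j>) where u_j is the displayed integer vector. Then <v, e_j> = <v, u_j> / sqrt(<u_j, u_j>), so |<v, e_j>|^2 = <v, u_j>^2 / <u_j, u_j>.
Coefficients: <v, e_1> = 9/sqrt(7), <v, e_2> = 36/sqrt(525), <v, e_3> = 8/sqrt(8).
Square and sum: Σ |<v, e_j>|^2 = 551/25.
Compute ||v||^2 = v·v = 23.
Deficit = 23 − 551/25 = 24/25 ≥ 0, confirming Bessel's inequality. (The deficit equals ||v − Σ <v,e_j> e_j||^2, the squared distance from v to span{e_j}.)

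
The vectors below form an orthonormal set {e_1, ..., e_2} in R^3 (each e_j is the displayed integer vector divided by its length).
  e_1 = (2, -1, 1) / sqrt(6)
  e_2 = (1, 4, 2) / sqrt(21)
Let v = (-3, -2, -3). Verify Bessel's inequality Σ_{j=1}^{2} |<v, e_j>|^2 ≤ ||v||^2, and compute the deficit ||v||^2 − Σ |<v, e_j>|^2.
Σ |<v, e_j>|^2 = 307/14; ||v||^2 = 22; deficit = 1/14

Write each e_j = u_j / sqrt(<u_j, u_j>) where u_j is the displayed integer vector. Then <v, e_j> = <v, u_j> / sqrt(<u_j, u_j>), so |<v, e_j>|^2 = <v, u_j>^2 / <u_j, u_j>.
Coefficients: <v, e_1> = -7/sqrt(6), <v, e_2> = -17/sqrt(21).
Square and sum: Σ |<v, e_j>|^2 = 307/14.
Compute ||v||^2 = v·v = 22.
Deficit = 22 − 307/14 = 1/14 ≥ 0, confirming Bessel's inequality. (The deficit equals ||v − Σ <v,e_j> e_j||^2, the squared distance from v to span{e_j}.)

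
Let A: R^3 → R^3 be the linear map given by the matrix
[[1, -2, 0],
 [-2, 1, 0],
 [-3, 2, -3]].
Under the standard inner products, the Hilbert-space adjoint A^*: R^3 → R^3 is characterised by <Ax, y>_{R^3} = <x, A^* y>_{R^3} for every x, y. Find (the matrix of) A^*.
A^* = A^T =
[[1, -2, -3],
 [-2, 1, 2],
 [0, 0, -3]]

For real matrices with standard dot products, the defining identity <Ax, y> = <x, A^* y> gives (Ax)^T y = x^T (A^*) y, i.e. x^T A^T y = x^T (A^*) y. Since this holds for all x, y, we must have A^* = A^T. Therefore
A^* =
[[1, -2, -3],
 [-2, 1, 2],
 [0, 0, -3]].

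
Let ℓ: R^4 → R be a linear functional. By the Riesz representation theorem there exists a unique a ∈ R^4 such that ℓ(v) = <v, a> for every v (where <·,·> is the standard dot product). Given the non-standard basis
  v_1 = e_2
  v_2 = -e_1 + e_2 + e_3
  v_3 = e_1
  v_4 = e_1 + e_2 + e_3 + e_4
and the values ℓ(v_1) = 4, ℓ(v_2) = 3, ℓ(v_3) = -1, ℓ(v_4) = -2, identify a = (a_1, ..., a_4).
a = (-1, 4, -2, -3)

Write a = (a_1, ..., a_4) in the standard basis. For each basis vector v_i, ℓ(v_i) = <v_i, a> is a linear equation in the a_j's. Collect the n equations into a matrix system V a = ℓ, where row i of V is v_i (expressed in the standard basis). Since V is invertible (lower-triangular with 1s on the diagonal, up to permutation), solve by back-substitution:
  V =
[[0, 1, 0, 0],
 [-1, 1, 1, 0],
 [1, 0, 0, 0],
 [1, 1, 1, 1]]
  V a = (4, 3, -1, -2)
Solving gives a = (-1, 4, -2, -3).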